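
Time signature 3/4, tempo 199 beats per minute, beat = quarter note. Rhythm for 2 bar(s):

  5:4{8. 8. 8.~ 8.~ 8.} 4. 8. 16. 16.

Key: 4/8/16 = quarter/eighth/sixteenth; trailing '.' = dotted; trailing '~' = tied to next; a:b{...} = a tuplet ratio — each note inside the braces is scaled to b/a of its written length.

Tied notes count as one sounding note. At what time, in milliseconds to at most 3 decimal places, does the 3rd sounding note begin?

1. 0.0ms @ 0 + 180.905ms (3/5)
2. 180.905ms @ 3/5 + 180.905ms (3/5)
3. 361.809ms @ 6/5 + 542.714ms (9/5)
4. 904.523ms @ 3 + 452.261ms (3/2)
5. 1356.784ms @ 9/2 + 226.131ms (3/4)
6. 1582.915ms @ 21/4 + 113.065ms (3/8)
7. 1695.98ms @ 45/8 + 113.065ms (3/8)

note 3 onset = 6/5b = 361.809ms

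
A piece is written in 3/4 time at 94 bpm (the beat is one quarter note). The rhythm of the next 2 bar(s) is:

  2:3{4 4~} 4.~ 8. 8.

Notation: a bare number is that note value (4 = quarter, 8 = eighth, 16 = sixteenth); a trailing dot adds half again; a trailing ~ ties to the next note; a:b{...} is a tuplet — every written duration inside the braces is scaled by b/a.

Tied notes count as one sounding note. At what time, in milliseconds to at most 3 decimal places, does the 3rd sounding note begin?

note 3 onset = 21/4b = 3351.064ms

1. 0.0ms @ 0 + 957.447ms (3/2)
2. 957.447ms @ 3/2 + 2393.617ms (15/4)
3. 3351.064ms @ 21/4 + 478.723ms (3/4)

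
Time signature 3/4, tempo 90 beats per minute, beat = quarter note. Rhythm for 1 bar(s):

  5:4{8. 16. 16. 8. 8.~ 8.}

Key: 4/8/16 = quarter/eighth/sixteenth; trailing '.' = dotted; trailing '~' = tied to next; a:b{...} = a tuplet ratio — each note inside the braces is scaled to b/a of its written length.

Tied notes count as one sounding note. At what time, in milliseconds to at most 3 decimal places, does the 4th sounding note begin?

note 4 onset = 6/5b = 800.0ms

1. 0.0ms @ 0 + 400.0ms (3/5)
2. 400.0ms @ 3/5 + 200.0ms (3/10)
3. 600.0ms @ 9/10 + 200.0ms (3/10)
4. 800.0ms @ 6/5 + 400.0ms (3/5)
5. 1200.0ms @ 9/5 + 800.0ms (6/5)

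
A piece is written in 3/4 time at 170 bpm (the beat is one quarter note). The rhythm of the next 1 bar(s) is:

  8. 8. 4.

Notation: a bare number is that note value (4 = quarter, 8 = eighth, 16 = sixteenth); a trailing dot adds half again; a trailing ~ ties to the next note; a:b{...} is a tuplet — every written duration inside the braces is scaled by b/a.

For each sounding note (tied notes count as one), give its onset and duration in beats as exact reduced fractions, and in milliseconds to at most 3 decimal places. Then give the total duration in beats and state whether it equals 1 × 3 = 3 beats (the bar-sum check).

1) 0.0ms=0b +264.706ms=3/4b
2) 264.706ms=3/4b +264.706ms=3/4b
3) 529.412ms=3/2b +529.412ms=3/2b
Σ=3b of 3 (170bpm 3/4) — PASS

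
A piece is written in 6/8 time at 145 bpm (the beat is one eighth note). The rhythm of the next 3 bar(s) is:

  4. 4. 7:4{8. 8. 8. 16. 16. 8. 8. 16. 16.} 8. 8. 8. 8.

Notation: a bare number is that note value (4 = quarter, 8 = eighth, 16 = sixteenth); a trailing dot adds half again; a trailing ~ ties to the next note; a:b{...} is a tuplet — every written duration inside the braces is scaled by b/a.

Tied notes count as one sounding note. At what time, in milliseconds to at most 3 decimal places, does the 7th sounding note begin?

note 7 onset = 9b = 3724.138ms

1. 0.0ms @ 0 + 1241.379ms (3)
2. 1241.379ms @ 3 + 1241.379ms (3)
3. 2482.759ms @ 6 + 354.68ms (6/7)
4. 2837.438ms @ 48/7 + 354.68ms (6/7)
5. 3192.118ms @ 54/7 + 354.68ms (6/7)
6. 3546.798ms @ 60/7 + 177.34ms (3/7)
7. 3724.138ms @ 9 + 177.34ms (3/7)
8. 3901.478ms @ 66/7 + 354.68ms (6/7)
9. 4256.158ms @ 72/7 + 354.68ms (6/7)
10. 4610.837ms @ 78/7 + 177.34ms (3/7)
11. 4788.177ms @ 81/7 + 177.34ms (3/7)
12. 4965.517ms @ 12 + 620.69ms (3/2)
13. 5586.207ms @ 27/2 + 620.69ms (3/2)
14. 6206.897ms @ 15 + 620.69ms (3/2)
15. 6827.586ms @ 33/2 + 620.69ms (3/2)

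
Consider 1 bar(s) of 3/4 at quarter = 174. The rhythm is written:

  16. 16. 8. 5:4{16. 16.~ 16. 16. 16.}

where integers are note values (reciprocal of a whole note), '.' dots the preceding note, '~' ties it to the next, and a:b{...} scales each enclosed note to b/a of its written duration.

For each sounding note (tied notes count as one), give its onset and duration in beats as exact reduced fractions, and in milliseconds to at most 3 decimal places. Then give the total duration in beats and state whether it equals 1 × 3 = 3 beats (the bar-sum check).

1) 0.0ms=0b +129.31ms=3/8b
2) 129.31ms=3/8b +129.31ms=3/8b
3) 258.621ms=3/4b +258.621ms=3/4b
4) 517.241ms=3/2b +103.448ms=3/10b
5) 620.69ms=9/5b +206.897ms=3/5b
6) 827.586ms=12/5b +103.448ms=3/10b
7) 931.034ms=27/10b +103.448ms=3/10b
Σ=3b of 3 (174bpm 3/4) — PASS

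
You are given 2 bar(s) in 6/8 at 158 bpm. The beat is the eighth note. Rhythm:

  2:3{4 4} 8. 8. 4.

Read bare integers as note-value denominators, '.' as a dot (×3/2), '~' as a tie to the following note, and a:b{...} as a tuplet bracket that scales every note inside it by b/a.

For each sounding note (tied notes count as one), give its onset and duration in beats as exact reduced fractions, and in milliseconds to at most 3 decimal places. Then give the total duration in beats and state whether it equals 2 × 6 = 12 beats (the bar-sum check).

1) 0.0ms=0b +1139.241ms=3b
2) 1139.241ms=3b +1139.241ms=3b
3) 2278.481ms=6b +569.62ms=3/2b
4) 2848.101ms=15/2b +569.62ms=3/2b
5) 3417.722ms=9b +1139.241ms=3b
Σ=12b of 12 (158bpm 6/8) — PASS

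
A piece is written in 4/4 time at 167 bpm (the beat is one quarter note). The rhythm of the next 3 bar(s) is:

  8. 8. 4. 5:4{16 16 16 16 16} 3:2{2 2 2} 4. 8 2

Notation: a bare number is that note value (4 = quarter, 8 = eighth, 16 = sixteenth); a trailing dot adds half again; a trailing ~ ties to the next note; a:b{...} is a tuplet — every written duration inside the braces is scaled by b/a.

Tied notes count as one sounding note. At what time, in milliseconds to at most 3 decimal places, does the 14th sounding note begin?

1. 0.0ms @ 0 + 269.461ms (3/4)
2. 269.461ms @ 3/4 + 269.461ms (3/4)
3. 538.922ms @ 3/2 + 538.922ms (3/2)
4. 1077.844ms @ 3 + 71.856ms (1/5)
5. 1149.701ms @ 16/5 + 71.856ms (1/5)
6. 1221.557ms @ 17/5 + 71.856ms (1/5)
7. 1293.413ms @ 18/5 + 71.856ms (1/5)
8. 1365.269ms @ 19/5 + 71.856ms (1/5)
9. 1437.126ms @ 4 + 479.042ms (4/3)
10. 1916.168ms @ 16/3 + 479.042ms (4/3)
11. 2395.21ms @ 20/3 + 479.042ms (4/3)
12. 2874.251ms @ 8 + 538.922ms (3/2)
13. 3413.174ms @ 19/2 + 179.641ms (1/2)
14. 3592.814ms @ 10 + 718.563ms (2)

note 14 onset = 10b = 3592.814ms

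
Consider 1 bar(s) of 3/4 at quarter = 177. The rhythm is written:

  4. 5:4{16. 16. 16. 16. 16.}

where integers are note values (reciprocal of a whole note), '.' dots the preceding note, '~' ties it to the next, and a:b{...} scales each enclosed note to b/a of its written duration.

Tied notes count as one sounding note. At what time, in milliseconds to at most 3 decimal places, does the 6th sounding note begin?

1. 0.0ms @ 0 + 508.475ms (3/2)
2. 508.475ms @ 3/2 + 101.695ms (3/10)
3. 610.169ms @ 9/5 + 101.695ms (3/10)
4. 711.864ms @ 21/10 + 101.695ms (3/10)
5. 813.559ms @ 12/5 + 101.695ms (3/10)
6. 915.254ms @ 27/10 + 101.695ms (3/10)

note 6 onset = 27/10b = 915.254ms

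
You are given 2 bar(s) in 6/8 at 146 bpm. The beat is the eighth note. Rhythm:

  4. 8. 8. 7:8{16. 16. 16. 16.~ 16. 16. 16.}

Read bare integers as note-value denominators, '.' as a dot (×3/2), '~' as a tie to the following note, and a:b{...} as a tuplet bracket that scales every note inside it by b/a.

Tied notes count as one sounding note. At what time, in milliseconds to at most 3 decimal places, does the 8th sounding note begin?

1. 0.0ms @ 0 + 1232.877ms (3)
2. 1232.877ms @ 3 + 616.438ms (3/2)
3. 1849.315ms @ 9/2 + 616.438ms (3/2)
4. 2465.753ms @ 6 + 352.25ms (6/7)
5. 2818.004ms @ 48/7 + 352.25ms (6/7)
6. 3170.254ms @ 54/7 + 352.25ms (6/7)
7. 3522.505ms @ 60/7 + 704.501ms (12/7)
8. 4227.006ms @ 72/7 + 352.25ms (6/7)
9. 4579.256ms @ 78/7 + 352.25ms (6/7)

note 8 onset = 72/7b = 4227.006ms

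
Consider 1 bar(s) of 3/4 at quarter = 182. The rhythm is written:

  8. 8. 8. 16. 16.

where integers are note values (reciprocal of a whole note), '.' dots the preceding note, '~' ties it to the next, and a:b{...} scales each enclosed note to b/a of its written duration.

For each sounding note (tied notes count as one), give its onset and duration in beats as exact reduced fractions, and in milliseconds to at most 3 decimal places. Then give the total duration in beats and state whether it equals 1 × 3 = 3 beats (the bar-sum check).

1) 0.0ms=0b +247.253ms=3/4b
2) 247.253ms=3/4b +247.253ms=3/4b
3) 494.505ms=3/2b +247.253ms=3/4b
4) 741.758ms=9/4b +123.626ms=3/8b
5) 865.385ms=21/8b +123.626ms=3/8b
Σ=3b of 3 (182bpm 3/4) — PASS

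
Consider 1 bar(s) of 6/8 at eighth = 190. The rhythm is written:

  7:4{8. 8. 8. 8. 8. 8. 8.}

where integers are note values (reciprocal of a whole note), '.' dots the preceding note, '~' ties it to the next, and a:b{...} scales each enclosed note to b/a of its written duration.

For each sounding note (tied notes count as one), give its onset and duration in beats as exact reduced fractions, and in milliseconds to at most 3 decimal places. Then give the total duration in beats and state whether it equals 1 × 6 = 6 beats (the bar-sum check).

1) 0.0ms=0b +270.677ms=6/7b
2) 270.677ms=6/7b +270.677ms=6/7b
3) 541.353ms=12/7b +270.677ms=6/7b
4) 812.03ms=18/7b +270.677ms=6/7b
5) 1082.707ms=24/7b +270.677ms=6/7b
6) 1353.383ms=30/7b +270.677ms=6/7b
7) 1624.06ms=36/7b +270.677ms=6/7b
Σ=6b of 6 (190bpm 6/8) — PASS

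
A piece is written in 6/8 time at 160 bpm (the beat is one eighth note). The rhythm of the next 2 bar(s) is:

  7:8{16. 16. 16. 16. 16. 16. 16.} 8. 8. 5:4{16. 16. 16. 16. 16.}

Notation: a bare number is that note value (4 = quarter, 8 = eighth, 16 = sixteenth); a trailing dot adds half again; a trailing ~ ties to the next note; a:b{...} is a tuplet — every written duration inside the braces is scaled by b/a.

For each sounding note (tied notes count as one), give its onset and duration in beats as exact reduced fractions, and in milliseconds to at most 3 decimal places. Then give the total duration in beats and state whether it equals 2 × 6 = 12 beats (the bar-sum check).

1) 0.0ms=0b +321.429ms=6/7b
2) 321.429ms=6/7b +321.429ms=6/7b
3) 642.857ms=12/7b +321.429ms=6/7b
4) 964.286ms=18/7b +321.429ms=6/7b
5) 1285.714ms=24/7b +321.429ms=6/7b
6) 1607.143ms=30/7b +321.429ms=6/7b
7) 1928.571ms=36/7b +321.429ms=6/7b
8) 2250.0ms=6b +562.5ms=3/2b
9) 2812.5ms=15/2b +562.5ms=3/2b
10) 3375.0ms=9b +225.0ms=3/5b
11) 3600.0ms=48/5b +225.0ms=3/5b
12) 3825.0ms=51/5b +225.0ms=3/5b
13) 4050.0ms=54/5b +225.0ms=3/5b
14) 4275.0ms=57/5b +225.0ms=3/5b
Σ=12b of 12 (160bpm 6/8) — PASS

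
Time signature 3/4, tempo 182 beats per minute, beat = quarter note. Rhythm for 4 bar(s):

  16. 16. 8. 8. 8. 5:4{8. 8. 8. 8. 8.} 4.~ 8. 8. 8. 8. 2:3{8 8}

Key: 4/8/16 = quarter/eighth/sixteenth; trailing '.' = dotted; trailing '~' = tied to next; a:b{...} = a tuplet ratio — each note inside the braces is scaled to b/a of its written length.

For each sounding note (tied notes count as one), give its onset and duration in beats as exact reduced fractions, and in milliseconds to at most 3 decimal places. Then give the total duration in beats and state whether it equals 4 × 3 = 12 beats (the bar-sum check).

1) 0.0ms=0b +123.626ms=3/8b
2) 123.626ms=3/8b +123.626ms=3/8b
3) 247.253ms=3/4b +247.253ms=3/4b
4) 494.505ms=3/2b +247.253ms=3/4b
5) 741.758ms=9/4b +247.253ms=3/4b
6) 989.011ms=3b +197.802ms=3/5b
7) 1186.813ms=18/5b +197.802ms=3/5b
8) 1384.615ms=21/5b +197.802ms=3/5b
9) 1582.418ms=24/5b +197.802ms=3/5b
10) 1780.22ms=27/5b +197.802ms=3/5b
11) 1978.022ms=6b +741.758ms=9/4b
12) 2719.78ms=33/4b +247.253ms=3/4b
13) 2967.033ms=9b +247.253ms=3/4b
14) 3214.286ms=39/4b +247.253ms=3/4b
15) 3461.538ms=21/2b +247.253ms=3/4b
16) 3708.791ms=45/4b +247.253ms=3/4b
Σ=12b of 12 (182bpm 3/4) — PASS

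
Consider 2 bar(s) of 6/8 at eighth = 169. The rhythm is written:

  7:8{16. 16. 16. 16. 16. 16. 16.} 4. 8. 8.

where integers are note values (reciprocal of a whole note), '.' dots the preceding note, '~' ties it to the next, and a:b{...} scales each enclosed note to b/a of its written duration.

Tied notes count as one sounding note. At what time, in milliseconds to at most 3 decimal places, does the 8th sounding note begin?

note 8 onset = 6b = 2130.178ms

1. 0.0ms @ 0 + 304.311ms (6/7)
2. 304.311ms @ 6/7 + 304.311ms (6/7)
3. 608.622ms @ 12/7 + 304.311ms (6/7)
4. 912.933ms @ 18/7 + 304.311ms (6/7)
5. 1217.244ms @ 24/7 + 304.311ms (6/7)
6. 1521.555ms @ 30/7 + 304.311ms (6/7)
7. 1825.866ms @ 36/7 + 304.311ms (6/7)
8. 2130.178ms @ 6 + 1065.089ms (3)
9. 3195.266ms @ 9 + 532.544ms (3/2)
10. 3727.811ms @ 21/2 + 532.544ms (3/2)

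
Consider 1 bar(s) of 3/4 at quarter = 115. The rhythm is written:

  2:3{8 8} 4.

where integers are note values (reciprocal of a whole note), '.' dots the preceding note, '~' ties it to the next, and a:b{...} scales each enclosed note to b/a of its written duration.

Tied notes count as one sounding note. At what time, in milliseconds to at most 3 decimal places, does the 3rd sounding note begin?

1. 0.0ms @ 0 + 391.304ms (3/4)
2. 391.304ms @ 3/4 + 391.304ms (3/4)
3. 782.609ms @ 3/2 + 782.609ms (3/2)

note 3 onset = 3/2b = 782.609ms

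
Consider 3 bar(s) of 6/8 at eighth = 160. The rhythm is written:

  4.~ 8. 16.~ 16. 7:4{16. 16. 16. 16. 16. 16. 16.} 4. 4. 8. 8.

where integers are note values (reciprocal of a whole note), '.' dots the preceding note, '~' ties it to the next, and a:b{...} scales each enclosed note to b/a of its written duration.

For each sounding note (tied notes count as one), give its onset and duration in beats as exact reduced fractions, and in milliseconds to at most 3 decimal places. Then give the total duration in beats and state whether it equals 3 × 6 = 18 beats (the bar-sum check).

1) 0.0ms=0b +1687.5ms=9/2b
2) 1687.5ms=9/2b +562.5ms=3/2b
3) 2250.0ms=6b +160.714ms=3/7b
4) 2410.714ms=45/7b +160.714ms=3/7b
5) 2571.429ms=48/7b +160.714ms=3/7b
6) 2732.143ms=51/7b +160.714ms=3/7b
7) 2892.857ms=54/7b +160.714ms=3/7b
8) 3053.571ms=57/7b +160.714ms=3/7b
9) 3214.286ms=60/7b +160.714ms=3/7b
10) 3375.0ms=9b +1125.0ms=3b
11) 4500.0ms=12b +1125.0ms=3b
12) 5625.0ms=15b +562.5ms=3/2b
13) 6187.5ms=33/2b +562.5ms=3/2b
Σ=18b of 18 (160bpm 6/8) — PASS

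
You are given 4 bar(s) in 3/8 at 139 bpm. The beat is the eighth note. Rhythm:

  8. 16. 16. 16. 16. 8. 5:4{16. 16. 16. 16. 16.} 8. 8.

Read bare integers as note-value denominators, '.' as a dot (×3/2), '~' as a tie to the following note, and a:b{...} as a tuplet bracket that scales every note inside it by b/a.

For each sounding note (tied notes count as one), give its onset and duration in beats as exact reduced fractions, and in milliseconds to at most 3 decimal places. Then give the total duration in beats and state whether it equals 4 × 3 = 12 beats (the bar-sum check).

1) 0.0ms=0b +647.482ms=3/2b
2) 647.482ms=3/2b +323.741ms=3/4b
3) 971.223ms=9/4b +323.741ms=3/4b
4) 1294.964ms=3b +323.741ms=3/4b
5) 1618.705ms=15/4b +323.741ms=3/4b
6) 1942.446ms=9/2b +647.482ms=3/2b
7) 2589.928ms=6b +258.993ms=3/5b
8) 2848.921ms=33/5b +258.993ms=3/5b
9) 3107.914ms=36/5b +258.993ms=3/5b
10) 3366.906ms=39/5b +258.993ms=3/5b
11) 3625.899ms=42/5b +258.993ms=3/5b
12) 3884.892ms=9b +647.482ms=3/2b
13) 4532.374ms=21/2b +647.482ms=3/2b
Σ=12b of 12 (139bpm 3/8) — PASS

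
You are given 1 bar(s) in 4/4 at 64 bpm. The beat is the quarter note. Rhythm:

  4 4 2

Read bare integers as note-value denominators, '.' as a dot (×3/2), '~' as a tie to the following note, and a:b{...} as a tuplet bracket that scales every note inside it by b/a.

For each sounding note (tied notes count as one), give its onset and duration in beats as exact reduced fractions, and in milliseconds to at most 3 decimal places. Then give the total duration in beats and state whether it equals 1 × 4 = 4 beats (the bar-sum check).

1) 0.0ms=0b +937.5ms=1b
2) 937.5ms=1b +937.5ms=1b
3) 1875.0ms=2b +1875.0ms=2b
Σ=4b of 4 (64bpm 4/4) — PASS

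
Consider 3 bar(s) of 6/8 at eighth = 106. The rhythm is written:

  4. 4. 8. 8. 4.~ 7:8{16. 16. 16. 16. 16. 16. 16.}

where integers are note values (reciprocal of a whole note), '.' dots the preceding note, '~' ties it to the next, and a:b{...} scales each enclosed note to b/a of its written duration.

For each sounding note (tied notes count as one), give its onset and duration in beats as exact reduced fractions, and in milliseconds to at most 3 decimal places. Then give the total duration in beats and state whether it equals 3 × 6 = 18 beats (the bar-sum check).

1) 0.0ms=0b +1698.113ms=3b
2) 1698.113ms=3b +1698.113ms=3b
3) 3396.226ms=6b +849.057ms=3/2b
4) 4245.283ms=15/2b +849.057ms=3/2b
5) 5094.34ms=9b +2183.288ms=27/7b
6) 7277.628ms=90/7b +485.175ms=6/7b
7) 7762.803ms=96/7b +485.175ms=6/7b
8) 8247.978ms=102/7b +485.175ms=6/7b
9) 8733.154ms=108/7b +485.175ms=6/7b
10) 9218.329ms=114/7b +485.175ms=6/7b
11) 9703.504ms=120/7b +485.175ms=6/7b
Σ=18b of 18 (106bpm 6/8) — PASS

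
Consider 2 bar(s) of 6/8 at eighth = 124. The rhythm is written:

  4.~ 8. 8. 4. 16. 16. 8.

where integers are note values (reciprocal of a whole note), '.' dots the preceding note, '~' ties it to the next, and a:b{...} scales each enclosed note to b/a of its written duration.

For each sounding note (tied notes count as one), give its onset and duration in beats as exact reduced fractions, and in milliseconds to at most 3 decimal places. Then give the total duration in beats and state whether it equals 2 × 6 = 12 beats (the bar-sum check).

1) 0.0ms=0b +2177.419ms=9/2b
2) 2177.419ms=9/2b +725.806ms=3/2b
3) 2903.226ms=6b +1451.613ms=3b
4) 4354.839ms=9b +362.903ms=3/4b
5) 4717.742ms=39/4b +362.903ms=3/4b
6) 5080.645ms=21/2b +725.806ms=3/2b
Σ=12b of 12 (124bpm 6/8) — PASS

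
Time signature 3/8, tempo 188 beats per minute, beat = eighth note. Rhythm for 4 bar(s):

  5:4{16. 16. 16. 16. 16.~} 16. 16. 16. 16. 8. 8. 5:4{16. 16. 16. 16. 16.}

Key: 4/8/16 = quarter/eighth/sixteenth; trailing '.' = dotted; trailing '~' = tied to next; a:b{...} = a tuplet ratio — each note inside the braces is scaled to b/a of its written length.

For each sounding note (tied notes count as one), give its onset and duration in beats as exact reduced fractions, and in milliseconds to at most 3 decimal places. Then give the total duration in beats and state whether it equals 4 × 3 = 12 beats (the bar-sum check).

1) 0.0ms=0b +191.489ms=3/5b
2) 191.489ms=3/5b +191.489ms=3/5b
3) 382.979ms=6/5b +191.489ms=3/5b
4) 574.468ms=9/5b +191.489ms=3/5b
5) 765.957ms=12/5b +430.851ms=27/20b
6) 1196.809ms=15/4b +239.362ms=3/4b
7) 1436.17ms=9/2b +239.362ms=3/4b
8) 1675.532ms=21/4b +239.362ms=3/4b
9) 1914.894ms=6b +478.723ms=3/2b
10) 2393.617ms=15/2b +478.723ms=3/2b
11) 2872.34ms=9b +191.489ms=3/5b
12) 3063.83ms=48/5b +191.489ms=3/5b
13) 3255.319ms=51/5b +191.489ms=3/5b
14) 3446.809ms=54/5b +191.489ms=3/5b
15) 3638.298ms=57/5b +191.489ms=3/5b
Σ=12b of 12 (188bpm 3/8) — PASS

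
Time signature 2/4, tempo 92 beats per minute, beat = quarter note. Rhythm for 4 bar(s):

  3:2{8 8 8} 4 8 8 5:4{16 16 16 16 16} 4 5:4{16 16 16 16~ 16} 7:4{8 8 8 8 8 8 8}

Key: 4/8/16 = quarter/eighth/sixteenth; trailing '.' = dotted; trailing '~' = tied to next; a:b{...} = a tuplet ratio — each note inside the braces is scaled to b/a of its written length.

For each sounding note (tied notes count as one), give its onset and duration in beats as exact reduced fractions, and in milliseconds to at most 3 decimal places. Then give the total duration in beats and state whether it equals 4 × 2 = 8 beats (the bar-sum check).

1) 0.0ms=0b +217.391ms=1/3b
2) 217.391ms=1/3b +217.391ms=1/3b
3) 434.783ms=2/3b +217.391ms=1/3b
4) 652.174ms=1b +652.174ms=1b
5) 1304.348ms=2b +326.087ms=1/2b
6) 1630.435ms=5/2b +326.087ms=1/2b
7) 1956.522ms=3b +130.435ms=1/5b
8) 2086.957ms=16/5b +130.435ms=1/5b
9) 2217.391ms=17/5b +130.435ms=1/5b
10) 2347.826ms=18/5b +130.435ms=1/5b
11) 2478.261ms=19/5b +130.435ms=1/5b
12) 2608.696ms=4b +652.174ms=1b
13) 3260.87ms=5b +130.435ms=1/5b
14) 3391.304ms=26/5b +130.435ms=1/5b
15) 3521.739ms=27/5b +130.435ms=1/5b
16) 3652.174ms=28/5b +260.87ms=2/5b
17) 3913.043ms=6b +186.335ms=2/7b
18) 4099.379ms=44/7b +186.335ms=2/7b
19) 4285.714ms=46/7b +186.335ms=2/7b
20) 4472.05ms=48/7b +186.335ms=2/7b
21) 4658.385ms=50/7b +186.335ms=2/7b
22) 4844.72ms=52/7b +186.335ms=2/7b
23) 5031.056ms=54/7b +186.335ms=2/7b
Σ=8b of 8 (92bpm 2/4) — PASS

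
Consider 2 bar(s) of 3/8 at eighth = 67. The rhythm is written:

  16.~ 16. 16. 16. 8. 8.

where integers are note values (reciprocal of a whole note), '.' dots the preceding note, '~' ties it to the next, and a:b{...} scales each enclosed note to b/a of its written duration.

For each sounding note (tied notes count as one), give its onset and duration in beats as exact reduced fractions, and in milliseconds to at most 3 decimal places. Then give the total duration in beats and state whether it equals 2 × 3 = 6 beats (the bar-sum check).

1) 0.0ms=0b +1343.284ms=3/2b
2) 1343.284ms=3/2b +671.642ms=3/4b
3) 2014.925ms=9/4b +671.642ms=3/4b
4) 2686.567ms=3b +1343.284ms=3/2b
5) 4029.851ms=9/2b +1343.284ms=3/2b
Σ=6b of 6 (67bpm 3/8) — PASS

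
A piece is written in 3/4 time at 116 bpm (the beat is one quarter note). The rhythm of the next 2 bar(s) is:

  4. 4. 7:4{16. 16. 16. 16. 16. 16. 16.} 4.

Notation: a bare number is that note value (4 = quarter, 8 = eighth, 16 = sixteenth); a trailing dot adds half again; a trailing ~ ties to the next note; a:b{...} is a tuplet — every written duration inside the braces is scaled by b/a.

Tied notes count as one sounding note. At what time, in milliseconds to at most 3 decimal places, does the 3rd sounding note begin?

note 3 onset = 3b = 1551.724ms

1. 0.0ms @ 0 + 775.862ms (3/2)
2. 775.862ms @ 3/2 + 775.862ms (3/2)
3. 1551.724ms @ 3 + 110.837ms (3/14)
4. 1662.562ms @ 45/14 + 110.837ms (3/14)
5. 1773.399ms @ 24/7 + 110.837ms (3/14)
6. 1884.236ms @ 51/14 + 110.837ms (3/14)
7. 1995.074ms @ 27/7 + 110.837ms (3/14)
8. 2105.911ms @ 57/14 + 110.837ms (3/14)
9. 2216.749ms @ 30/7 + 110.837ms (3/14)
10. 2327.586ms @ 9/2 + 775.862ms (3/2)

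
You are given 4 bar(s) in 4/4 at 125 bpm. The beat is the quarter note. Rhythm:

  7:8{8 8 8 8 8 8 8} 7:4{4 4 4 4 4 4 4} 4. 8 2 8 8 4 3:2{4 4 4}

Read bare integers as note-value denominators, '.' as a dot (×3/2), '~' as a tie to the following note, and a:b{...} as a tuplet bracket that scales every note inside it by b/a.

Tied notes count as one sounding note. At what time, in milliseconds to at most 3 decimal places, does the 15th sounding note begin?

note 15 onset = 8b = 3840.0ms

1. 0.0ms @ 0 + 274.286ms (4/7)
2. 274.286ms @ 4/7 + 274.286ms (4/7)
3. 548.571ms @ 8/7 + 274.286ms (4/7)
4. 822.857ms @ 12/7 + 274.286ms (4/7)
5. 1097.143ms @ 16/7 + 274.286ms (4/7)
6. 1371.429ms @ 20/7 + 274.286ms (4/7)
7. 1645.714ms @ 24/7 + 274.286ms (4/7)
8. 1920.0ms @ 4 + 274.286ms (4/7)
9. 2194.286ms @ 32/7 + 274.286ms (4/7)
10. 2468.571ms @ 36/7 + 274.286ms (4/7)
11. 2742.857ms @ 40/7 + 274.286ms (4/7)
12. 3017.143ms @ 44/7 + 274.286ms (4/7)
13. 3291.429ms @ 48/7 + 274.286ms (4/7)
14. 3565.714ms @ 52/7 + 274.286ms (4/7)
15. 3840.0ms @ 8 + 720.0ms (3/2)
16. 4560.0ms @ 19/2 + 240.0ms (1/2)
17. 4800.0ms @ 10 + 960.0ms (2)
18. 5760.0ms @ 12 + 240.0ms (1/2)
19. 6000.0ms @ 25/2 + 240.0ms (1/2)
20. 6240.0ms @ 13 + 480.0ms (1)
21. 6720.0ms @ 14 + 320.0ms (2/3)
22. 7040.0ms @ 44/3 + 320.0ms (2/3)
23. 7360.0ms @ 46/3 + 320.0ms (2/3)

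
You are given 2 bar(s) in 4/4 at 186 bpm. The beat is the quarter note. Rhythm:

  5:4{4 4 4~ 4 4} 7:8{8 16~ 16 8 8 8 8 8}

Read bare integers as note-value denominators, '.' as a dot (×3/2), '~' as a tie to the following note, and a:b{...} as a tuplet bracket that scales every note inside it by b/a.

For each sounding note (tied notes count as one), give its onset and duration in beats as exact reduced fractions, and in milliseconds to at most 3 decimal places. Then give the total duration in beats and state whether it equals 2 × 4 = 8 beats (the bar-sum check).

1) 0.0ms=0b +258.065ms=4/5b
2) 258.065ms=4/5b +258.065ms=4/5b
3) 516.129ms=8/5b +516.129ms=8/5b
4) 1032.258ms=16/5b +258.065ms=4/5b
5) 1290.323ms=4b +184.332ms=4/7b
6) 1474.654ms=32/7b +184.332ms=4/7b
7) 1658.986ms=36/7b +184.332ms=4/7b
8) 1843.318ms=40/7b +184.332ms=4/7b
9) 2027.65ms=44/7b +184.332ms=4/7b
10) 2211.982ms=48/7b +184.332ms=4/7b
11) 2396.313ms=52/7b +184.332ms=4/7b
Σ=8b of 8 (186bpm 4/4) — PASS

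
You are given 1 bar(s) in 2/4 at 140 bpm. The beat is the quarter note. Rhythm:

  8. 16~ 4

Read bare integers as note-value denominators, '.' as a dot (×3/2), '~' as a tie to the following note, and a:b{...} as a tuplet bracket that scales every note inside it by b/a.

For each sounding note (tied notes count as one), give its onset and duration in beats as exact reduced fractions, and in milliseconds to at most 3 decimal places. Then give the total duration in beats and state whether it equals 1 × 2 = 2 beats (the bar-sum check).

1) 0.0ms=0b +321.429ms=3/4b
2) 321.429ms=3/4b +535.714ms=5/4b
Σ=2b of 2 (140bpm 2/4) — PASS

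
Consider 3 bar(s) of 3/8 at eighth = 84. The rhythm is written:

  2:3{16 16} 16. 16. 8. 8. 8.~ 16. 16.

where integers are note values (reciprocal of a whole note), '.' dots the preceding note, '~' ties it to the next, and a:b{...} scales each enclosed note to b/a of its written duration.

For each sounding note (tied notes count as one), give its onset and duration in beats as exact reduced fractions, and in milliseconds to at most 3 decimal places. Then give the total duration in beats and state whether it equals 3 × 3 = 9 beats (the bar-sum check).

1) 0.0ms=0b +535.714ms=3/4b
2) 535.714ms=3/4b +535.714ms=3/4b
3) 1071.429ms=3/2b +535.714ms=3/4b
4) 1607.143ms=9/4b +535.714ms=3/4b
5) 2142.857ms=3b +1071.429ms=3/2b
6) 3214.286ms=9/2b +1071.429ms=3/2b
7) 4285.714ms=6b +1607.143ms=9/4b
8) 5892.857ms=33/4b +535.714ms=3/4b
Σ=9b of 9 (84bpm 3/8) — PASS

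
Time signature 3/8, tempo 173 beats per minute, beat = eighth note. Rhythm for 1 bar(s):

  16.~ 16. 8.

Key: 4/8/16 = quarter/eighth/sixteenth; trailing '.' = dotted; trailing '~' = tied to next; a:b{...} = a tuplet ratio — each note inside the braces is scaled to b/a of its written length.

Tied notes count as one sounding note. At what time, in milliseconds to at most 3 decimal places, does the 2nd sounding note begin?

1. 0.0ms @ 0 + 520.231ms (3/2)
2. 520.231ms @ 3/2 + 520.231ms (3/2)

note 2 onset = 3/2b = 520.231ms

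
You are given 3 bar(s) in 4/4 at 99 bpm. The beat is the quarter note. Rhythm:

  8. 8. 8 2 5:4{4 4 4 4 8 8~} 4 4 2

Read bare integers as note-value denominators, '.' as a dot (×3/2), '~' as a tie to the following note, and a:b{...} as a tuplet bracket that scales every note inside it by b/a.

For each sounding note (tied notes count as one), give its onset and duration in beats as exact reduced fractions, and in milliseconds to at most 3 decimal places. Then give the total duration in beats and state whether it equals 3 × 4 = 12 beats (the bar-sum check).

1) 0.0ms=0b +454.545ms=3/4b
2) 454.545ms=3/4b +454.545ms=3/4b
3) 909.091ms=3/2b +303.03ms=1/2b
4) 1212.121ms=2b +1212.121ms=2b
5) 2424.242ms=4b +484.848ms=4/5b
6) 2909.091ms=24/5b +484.848ms=4/5b
7) 3393.939ms=28/5b +484.848ms=4/5b
8) 3878.788ms=32/5b +484.848ms=4/5b
9) 4363.636ms=36/5b +242.424ms=2/5b
10) 4606.061ms=38/5b +848.485ms=7/5b
11) 5454.545ms=9b +606.061ms=1b
12) 6060.606ms=10b +1212.121ms=2b
Σ=12b of 12 (99bpm 4/4) — PASS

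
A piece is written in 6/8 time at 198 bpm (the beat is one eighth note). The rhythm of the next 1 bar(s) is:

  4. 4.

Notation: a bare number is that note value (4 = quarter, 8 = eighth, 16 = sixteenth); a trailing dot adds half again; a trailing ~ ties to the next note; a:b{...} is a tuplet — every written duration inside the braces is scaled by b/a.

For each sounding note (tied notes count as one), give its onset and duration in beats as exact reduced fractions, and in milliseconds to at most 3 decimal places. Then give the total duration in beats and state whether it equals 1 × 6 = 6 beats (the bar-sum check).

1) 0.0ms=0b +909.091ms=3b
2) 909.091ms=3b +909.091ms=3b
Σ=6b of 6 (198bpm 6/8) — PASS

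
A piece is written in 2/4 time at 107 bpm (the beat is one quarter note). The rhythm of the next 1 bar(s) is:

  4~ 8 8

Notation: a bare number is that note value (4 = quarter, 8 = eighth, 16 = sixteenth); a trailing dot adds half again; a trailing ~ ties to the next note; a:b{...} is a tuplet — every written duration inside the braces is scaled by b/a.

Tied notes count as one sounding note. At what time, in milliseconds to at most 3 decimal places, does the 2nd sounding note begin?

1. 0.0ms @ 0 + 841.121ms (3/2)
2. 841.121ms @ 3/2 + 280.374ms (1/2)

note 2 onset = 3/2b = 841.121ms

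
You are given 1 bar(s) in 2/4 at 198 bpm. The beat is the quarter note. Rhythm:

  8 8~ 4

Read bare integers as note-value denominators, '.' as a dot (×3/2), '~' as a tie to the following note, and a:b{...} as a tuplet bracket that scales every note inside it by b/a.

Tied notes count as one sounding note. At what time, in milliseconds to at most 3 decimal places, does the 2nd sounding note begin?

1. 0.0ms @ 0 + 151.515ms (1/2)
2. 151.515ms @ 1/2 + 454.545ms (3/2)

note 2 onset = 1/2b = 151.515ms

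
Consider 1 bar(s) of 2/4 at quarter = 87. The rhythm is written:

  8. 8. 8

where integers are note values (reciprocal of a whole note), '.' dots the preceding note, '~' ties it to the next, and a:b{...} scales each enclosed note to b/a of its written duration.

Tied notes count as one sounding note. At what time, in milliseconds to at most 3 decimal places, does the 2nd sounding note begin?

note 2 onset = 3/4b = 517.241ms

1. 0.0ms @ 0 + 517.241ms (3/4)
2. 517.241ms @ 3/4 + 517.241ms (3/4)
3. 1034.483ms @ 3/2 + 344.828ms (1/2)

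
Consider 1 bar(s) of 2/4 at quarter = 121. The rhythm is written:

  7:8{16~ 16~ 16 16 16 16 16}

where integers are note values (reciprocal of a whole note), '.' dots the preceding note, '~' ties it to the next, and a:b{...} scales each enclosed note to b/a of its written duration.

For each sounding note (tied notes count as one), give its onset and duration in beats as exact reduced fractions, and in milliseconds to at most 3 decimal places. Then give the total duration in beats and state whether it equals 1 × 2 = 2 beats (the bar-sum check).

1) 0.0ms=0b +425.03ms=6/7b
2) 425.03ms=6/7b +141.677ms=2/7b
3) 566.706ms=8/7b +141.677ms=2/7b
4) 708.383ms=10/7b +141.677ms=2/7b
5) 850.059ms=12/7b +141.677ms=2/7b
Σ=2b of 2 (121bpm 2/4) — PASS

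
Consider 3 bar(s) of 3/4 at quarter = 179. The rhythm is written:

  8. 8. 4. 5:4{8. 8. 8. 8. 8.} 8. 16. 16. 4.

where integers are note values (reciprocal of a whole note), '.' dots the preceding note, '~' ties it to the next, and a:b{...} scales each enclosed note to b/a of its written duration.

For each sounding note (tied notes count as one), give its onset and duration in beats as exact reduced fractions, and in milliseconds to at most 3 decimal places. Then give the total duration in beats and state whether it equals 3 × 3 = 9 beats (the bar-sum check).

1) 0.0ms=0b +251.397ms=3/4b
2) 251.397ms=3/4b +251.397ms=3/4b
3) 502.793ms=3/2b +502.793ms=3/2b
4) 1005.587ms=3b +201.117ms=3/5b
5) 1206.704ms=18/5b +201.117ms=3/5b
6) 1407.821ms=21/5b +201.117ms=3/5b
7) 1608.939ms=24/5b +201.117ms=3/5b
8) 1810.056ms=27/5b +201.117ms=3/5b
9) 2011.173ms=6b +251.397ms=3/4b
10) 2262.57ms=27/4b +125.698ms=3/8b
11) 2388.268ms=57/8b +125.698ms=3/8b
12) 2513.966ms=15/2b +502.793ms=3/2b
Σ=9b of 9 (179bpm 3/4) — PASS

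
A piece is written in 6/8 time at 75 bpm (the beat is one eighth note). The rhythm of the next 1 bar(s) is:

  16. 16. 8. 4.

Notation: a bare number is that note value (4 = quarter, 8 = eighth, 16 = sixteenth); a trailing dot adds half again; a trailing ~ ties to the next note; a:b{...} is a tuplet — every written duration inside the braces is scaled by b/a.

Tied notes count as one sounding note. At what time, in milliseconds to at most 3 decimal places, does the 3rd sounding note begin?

1. 0.0ms @ 0 + 600.0ms (3/4)
2. 600.0ms @ 3/4 + 600.0ms (3/4)
3. 1200.0ms @ 3/2 + 1200.0ms (3/2)
4. 2400.0ms @ 3 + 2400.0ms (3)

note 3 onset = 3/2b = 1200.0ms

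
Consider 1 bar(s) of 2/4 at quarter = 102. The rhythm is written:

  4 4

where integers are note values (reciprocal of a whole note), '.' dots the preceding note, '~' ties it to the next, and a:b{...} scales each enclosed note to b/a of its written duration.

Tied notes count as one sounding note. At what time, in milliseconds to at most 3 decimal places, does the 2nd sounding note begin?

1. 0.0ms @ 0 + 588.235ms (1)
2. 588.235ms @ 1 + 588.235ms (1)

note 2 onset = 1b = 588.235ms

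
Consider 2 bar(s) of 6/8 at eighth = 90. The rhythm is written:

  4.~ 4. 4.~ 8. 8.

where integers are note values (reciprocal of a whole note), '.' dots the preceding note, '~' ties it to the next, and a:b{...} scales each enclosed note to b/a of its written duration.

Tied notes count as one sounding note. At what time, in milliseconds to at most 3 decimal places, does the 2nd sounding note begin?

1. 0.0ms @ 0 + 4000.0ms (6)
2. 4000.0ms @ 6 + 3000.0ms (9/2)
3. 7000.0ms @ 21/2 + 1000.0ms (3/2)

note 2 onset = 6b = 4000.0ms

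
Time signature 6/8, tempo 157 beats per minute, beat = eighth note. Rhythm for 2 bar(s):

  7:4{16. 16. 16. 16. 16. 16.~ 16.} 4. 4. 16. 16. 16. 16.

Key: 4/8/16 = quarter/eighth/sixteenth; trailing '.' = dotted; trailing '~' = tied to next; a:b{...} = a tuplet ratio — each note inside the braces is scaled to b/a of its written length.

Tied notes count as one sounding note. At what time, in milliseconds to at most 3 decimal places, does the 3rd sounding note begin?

note 3 onset = 6/7b = 327.571ms

1. 0.0ms @ 0 + 163.785ms (3/7)
2. 163.785ms @ 3/7 + 163.785ms (3/7)
3. 327.571ms @ 6/7 + 163.785ms (3/7)
4. 491.356ms @ 9/7 + 163.785ms (3/7)
5. 655.141ms @ 12/7 + 163.785ms (3/7)
6. 818.926ms @ 15/7 + 327.571ms (6/7)
7. 1146.497ms @ 3 + 1146.497ms (3)
8. 2292.994ms @ 6 + 1146.497ms (3)
9. 3439.49ms @ 9 + 286.624ms (3/4)
10. 3726.115ms @ 39/4 + 286.624ms (3/4)
11. 4012.739ms @ 21/2 + 286.624ms (3/4)
12. 4299.363ms @ 45/4 + 286.624ms (3/4)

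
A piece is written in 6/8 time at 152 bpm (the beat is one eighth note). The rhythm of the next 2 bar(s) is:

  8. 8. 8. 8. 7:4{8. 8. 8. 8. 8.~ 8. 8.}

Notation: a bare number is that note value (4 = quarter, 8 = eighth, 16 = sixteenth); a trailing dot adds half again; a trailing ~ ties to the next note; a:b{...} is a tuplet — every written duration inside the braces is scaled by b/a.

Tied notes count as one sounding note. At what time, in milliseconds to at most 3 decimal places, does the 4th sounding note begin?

note 4 onset = 9/2b = 1776.316ms

1. 0.0ms @ 0 + 592.105ms (3/2)
2. 592.105ms @ 3/2 + 592.105ms (3/2)
3. 1184.211ms @ 3 + 592.105ms (3/2)
4. 1776.316ms @ 9/2 + 592.105ms (3/2)
5. 2368.421ms @ 6 + 338.346ms (6/7)
6. 2706.767ms @ 48/7 + 338.346ms (6/7)
7. 3045.113ms @ 54/7 + 338.346ms (6/7)
8. 3383.459ms @ 60/7 + 338.346ms (6/7)
9. 3721.805ms @ 66/7 + 676.692ms (12/7)
10. 4398.496ms @ 78/7 + 338.346ms (6/7)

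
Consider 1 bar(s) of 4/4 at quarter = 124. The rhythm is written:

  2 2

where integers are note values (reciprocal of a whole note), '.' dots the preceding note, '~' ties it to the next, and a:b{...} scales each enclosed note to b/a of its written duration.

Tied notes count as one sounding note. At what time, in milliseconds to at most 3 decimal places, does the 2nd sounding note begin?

1. 0.0ms @ 0 + 967.742ms (2)
2. 967.742ms @ 2 + 967.742ms (2)

note 2 onset = 2b = 967.742ms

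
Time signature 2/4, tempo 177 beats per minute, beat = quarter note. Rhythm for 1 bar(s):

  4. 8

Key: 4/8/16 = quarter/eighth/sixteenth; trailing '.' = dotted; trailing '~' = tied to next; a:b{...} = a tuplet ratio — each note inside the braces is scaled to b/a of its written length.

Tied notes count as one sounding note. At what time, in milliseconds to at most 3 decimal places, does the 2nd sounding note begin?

1. 0.0ms @ 0 + 508.475ms (3/2)
2. 508.475ms @ 3/2 + 169.492ms (1/2)

note 2 onset = 3/2b = 508.475ms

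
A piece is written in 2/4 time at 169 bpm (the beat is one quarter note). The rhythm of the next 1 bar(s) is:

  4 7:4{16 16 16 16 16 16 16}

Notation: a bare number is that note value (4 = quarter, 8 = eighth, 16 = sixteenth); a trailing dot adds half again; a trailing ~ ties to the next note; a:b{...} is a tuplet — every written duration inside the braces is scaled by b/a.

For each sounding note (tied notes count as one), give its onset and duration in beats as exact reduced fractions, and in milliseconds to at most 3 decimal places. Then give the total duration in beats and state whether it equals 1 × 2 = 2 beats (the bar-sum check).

1) 0.0ms=0b +355.03ms=1b
2) 355.03ms=1b +50.719ms=1/7b
3) 405.748ms=8/7b +50.719ms=1/7b
4) 456.467ms=9/7b +50.719ms=1/7b
5) 507.185ms=10/7b +50.719ms=1/7b
6) 557.904ms=11/7b +50.719ms=1/7b
7) 608.622ms=12/7b +50.719ms=1/7b
8) 659.341ms=13/7b +50.719ms=1/7b
Σ=2b of 2 (169bpm 2/4) — PASS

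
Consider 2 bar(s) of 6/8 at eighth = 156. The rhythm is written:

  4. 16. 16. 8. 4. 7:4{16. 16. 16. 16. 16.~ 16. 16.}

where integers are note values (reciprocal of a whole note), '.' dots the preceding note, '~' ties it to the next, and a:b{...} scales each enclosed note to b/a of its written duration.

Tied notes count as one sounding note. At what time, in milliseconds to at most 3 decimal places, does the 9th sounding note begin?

1. 0.0ms @ 0 + 1153.846ms (3)
2. 1153.846ms @ 3 + 288.462ms (3/4)
3. 1442.308ms @ 15/4 + 288.462ms (3/4)
4. 1730.769ms @ 9/2 + 576.923ms (3/2)
5. 2307.692ms @ 6 + 1153.846ms (3)
6. 3461.538ms @ 9 + 164.835ms (3/7)
7. 3626.374ms @ 66/7 + 164.835ms (3/7)
8. 3791.209ms @ 69/7 + 164.835ms (3/7)
9. 3956.044ms @ 72/7 + 164.835ms (3/7)
10. 4120.879ms @ 75/7 + 329.67ms (6/7)
11. 4450.549ms @ 81/7 + 164.835ms (3/7)

note 9 onset = 72/7b = 3956.044ms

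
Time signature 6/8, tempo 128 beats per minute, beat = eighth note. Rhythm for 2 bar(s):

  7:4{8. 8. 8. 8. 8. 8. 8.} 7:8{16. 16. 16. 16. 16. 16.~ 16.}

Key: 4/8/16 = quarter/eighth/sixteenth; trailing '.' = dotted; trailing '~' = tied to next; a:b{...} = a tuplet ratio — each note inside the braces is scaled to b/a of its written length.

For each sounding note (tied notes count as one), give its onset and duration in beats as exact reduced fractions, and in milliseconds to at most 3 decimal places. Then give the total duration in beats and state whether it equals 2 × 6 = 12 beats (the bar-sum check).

1) 0.0ms=0b +401.786ms=6/7b
2) 401.786ms=6/7b +401.786ms=6/7b
3) 803.571ms=12/7b +401.786ms=6/7b
4) 1205.357ms=18/7b +401.786ms=6/7b
5) 1607.143ms=24/7b +401.786ms=6/7b
6) 2008.929ms=30/7b +401.786ms=6/7b
7) 2410.714ms=36/7b +401.786ms=6/7b
8) 2812.5ms=6b +401.786ms=6/7b
9) 3214.286ms=48/7b +401.786ms=6/7b
10) 3616.071ms=54/7b +401.786ms=6/7b
11) 4017.857ms=60/7b +401.786ms=6/7b
12) 4419.643ms=66/7b +401.786ms=6/7b
13) 4821.429ms=72/7b +803.571ms=12/7b
Σ=12b of 12 (128bpm 6/8) — PASS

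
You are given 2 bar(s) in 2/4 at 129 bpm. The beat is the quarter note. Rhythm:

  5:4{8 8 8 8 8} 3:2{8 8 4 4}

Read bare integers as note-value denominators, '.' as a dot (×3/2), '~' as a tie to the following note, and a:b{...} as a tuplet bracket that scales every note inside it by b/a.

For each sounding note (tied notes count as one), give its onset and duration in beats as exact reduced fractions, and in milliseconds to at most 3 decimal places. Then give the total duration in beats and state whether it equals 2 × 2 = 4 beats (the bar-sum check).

1) 0.0ms=0b +186.047ms=2/5b
2) 186.047ms=2/5b +186.047ms=2/5b
3) 372.093ms=4/5b +186.047ms=2/5b
4) 558.14ms=6/5b +186.047ms=2/5b
5) 744.186ms=8/5b +186.047ms=2/5b
6) 930.233ms=2b +155.039ms=1/3b
7) 1085.271ms=7/3b +155.039ms=1/3b
8) 1240.31ms=8/3b +310.078ms=2/3b
9) 1550.388ms=10/3b +310.078ms=2/3b
Σ=4b of 4 (129bpm 2/4) — PASS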